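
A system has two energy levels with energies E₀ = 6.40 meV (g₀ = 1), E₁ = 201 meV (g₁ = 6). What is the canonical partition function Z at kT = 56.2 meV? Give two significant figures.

Eᵢ/kT = 0.1139, 3.577.
Z = Σ gᵢe^(−Eᵢ/kT) = 1·e^(−0.1139) + 6·e^(−3.577) = 0.8923 + 0.1678 = 1.060.

Z = 1.1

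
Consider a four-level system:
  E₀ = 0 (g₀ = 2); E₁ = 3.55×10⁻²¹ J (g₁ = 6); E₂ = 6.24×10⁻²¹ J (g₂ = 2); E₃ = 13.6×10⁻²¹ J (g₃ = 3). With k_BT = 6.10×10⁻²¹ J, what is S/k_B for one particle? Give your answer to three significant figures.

Eᵢ/kT = 0, 0.58197, 1.0230, 2.2295.
Z = Σ gᵢe^(−Eᵢ/kT) = 2·e^(−0) + 6·e^(−0.58197) + 2·e^(−1.0230) + 3·e^(−2.2295) = 2.0000 + 3.3528 + 0.71903 + 0.32275 = 6.3946.
⟨E⟩ = Σ EᵢPᵢ = 3.2494 ×10⁻²¹ J.
S/k_B = ln Z + ⟨E⟩/kT = ln(6.3946) + 3.2494/6.10 = 1.8555 + 0.53269 = 2.39.

2.39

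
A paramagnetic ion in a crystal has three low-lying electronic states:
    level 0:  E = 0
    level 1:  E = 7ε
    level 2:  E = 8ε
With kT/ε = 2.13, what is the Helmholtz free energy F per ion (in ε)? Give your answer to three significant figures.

-0.126 ε

Eᵢ/kT = 0, 3.2864, 3.7559.
Z = Σ e^(−Eᵢ/kT) = e^(−0) + e^(−3.2864) + e^(−3.7559) = 1.0000 + 0.037388 + 0.023379 = 1.0608.
F = −kT ln Z = −2.13 × ln(1.0608) = −2.13 × 0.059023 = -0.126 ε.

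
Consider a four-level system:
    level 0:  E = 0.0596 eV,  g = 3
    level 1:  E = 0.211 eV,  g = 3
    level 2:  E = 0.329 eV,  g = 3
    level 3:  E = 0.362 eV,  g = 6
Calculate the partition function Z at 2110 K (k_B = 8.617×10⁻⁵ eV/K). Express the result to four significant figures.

Z = 4.412

k_BT = 8.617×10⁻⁵ × 2110 K = 0.181819 eV.
Eᵢ/kT = 0.327799, 1.16049, 1.80949, 1.99099.
Z = Σ gᵢe^(−Eᵢ/kT) = 3·e^(−0.327799) + 3·e^(−1.16049) + 3·e^(−1.80949) + 6·e^(−1.99099) = 2.16152 + 0.939998 + 0.491213 + 0.819361 = 4.41209.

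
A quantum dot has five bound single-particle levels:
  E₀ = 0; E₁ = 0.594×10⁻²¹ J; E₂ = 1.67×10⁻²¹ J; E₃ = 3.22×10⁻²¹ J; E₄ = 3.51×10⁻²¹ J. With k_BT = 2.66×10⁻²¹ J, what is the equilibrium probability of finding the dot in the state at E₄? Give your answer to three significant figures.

0.0922

Eᵢ/kT = 0, 0.22331, 0.62782, 1.2105, 1.3195.
Z = Σ e^(−Eᵢ/kT) = e^(−0) + e^(−0.22331) + e^(−0.62782) + e^(−1.2105) + e^(−1.3195) = 1.0000 + 0.79987 + 0.53375 + 0.29805 + 0.26727 = 2.8989.
P₄ = e^(−E₄/kT) / Z = 0.26727/2.8989 = 0.0922.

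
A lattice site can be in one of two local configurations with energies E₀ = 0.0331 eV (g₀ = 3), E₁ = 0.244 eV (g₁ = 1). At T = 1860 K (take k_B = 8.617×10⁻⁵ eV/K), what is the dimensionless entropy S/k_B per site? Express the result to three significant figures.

k_BT = 8.617×10⁻⁵ × 1860 K = 0.16028 eV.
Eᵢ/kT = 0.20651, 1.5223.
Z = Σ gᵢe^(−Eᵢ/kT) = 3·e^(−0.20651) + 1·e^(−1.5223) = 2.4403 + 0.21821 = 2.6585.
⟨E⟩ = Σ EᵢPᵢ = 0.050411 eV.
S/k_B = ln Z + ⟨E⟩/kT = ln(2.6585) + 0.050411/0.16028 = 0.97776 + 0.31452 = 1.29.

1.29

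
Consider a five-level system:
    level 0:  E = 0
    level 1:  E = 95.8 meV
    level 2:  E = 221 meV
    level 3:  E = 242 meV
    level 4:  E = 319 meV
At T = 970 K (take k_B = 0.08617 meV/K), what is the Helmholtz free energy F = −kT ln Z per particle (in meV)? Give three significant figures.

-32.0 meV

k_BT = 0.08617 × 970 K = 83.585 meV.
Eᵢ/kT = 0, 1.1461, 2.6440, 2.8953, 3.8165.
Z = Σ e^(−Eᵢ/kT) = e^(−0) + e^(−1.1461) + e^(−2.6440) + e^(−2.8953) + e^(−3.8165) = 1.0000 + 0.31787 + 0.071076 + 0.055282 + 0.022005 = 1.4662.
F = −kT ln Z = −83.585 × ln(1.4662) = −83.585 × 0.38267 = -32.0 meV.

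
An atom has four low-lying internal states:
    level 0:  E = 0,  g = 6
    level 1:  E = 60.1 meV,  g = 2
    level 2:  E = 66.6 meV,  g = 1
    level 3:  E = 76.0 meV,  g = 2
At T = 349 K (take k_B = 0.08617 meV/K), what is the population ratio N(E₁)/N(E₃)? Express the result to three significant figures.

k_BT = 0.08617 × 349 K = 30.073 meV.
n₁/n₃ = (g₁/g₃) exp[−(E₁−E₃)/kT] = (2/2) × exp(−(-15.9 meV)/(30.073 meV)) = (2/2) × exp(0.52871) = 1.70.

1.70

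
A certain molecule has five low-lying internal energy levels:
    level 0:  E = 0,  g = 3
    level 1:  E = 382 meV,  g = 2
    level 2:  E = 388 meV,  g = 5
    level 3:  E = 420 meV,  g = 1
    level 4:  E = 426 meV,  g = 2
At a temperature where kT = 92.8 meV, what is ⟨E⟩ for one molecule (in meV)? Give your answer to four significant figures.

Eᵢ/kT = 0, 4.11638, 4.18103, 4.52586, 4.59052.
Z = Σ gᵢe^(−Eᵢ/kT) = 3·e^(−0) + 2·e^(−4.11638) + 5·e^(−4.18103) + 1·e^(−4.52586) + 2·e^(−4.59052) = 3.00000 + 0.0326069 + 0.0764138 + 0.0108254 + 0.0202952 = 3.14014.
⟨E⟩ = Σ Eᵢ gᵢe^(−Eᵢ/kT) / Z = (0·3.00000 + 382·0.0326069 + 388·0.0764138 + 420·0.0108254 + 426·0.0202952) / 3.14014 = 17.61 meV.

17.61 meV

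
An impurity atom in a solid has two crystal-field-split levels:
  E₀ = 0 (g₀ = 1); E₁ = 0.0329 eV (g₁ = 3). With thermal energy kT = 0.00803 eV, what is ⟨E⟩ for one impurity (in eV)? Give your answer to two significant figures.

Eᵢ/kT = 0, 4.097.
Z = Σ gᵢe^(−Eᵢ/kT) = 1·e^(−0) + 3·e^(−4.097) = 1.000 + 0.04987 = 1.050.
⟨E⟩ = Σ Eᵢ gᵢe^(−Eᵢ/kT) / Z = (0·1.000 + 0.0329·0.04987) / 1.050 = 0.0016 eV.

0.0016 eV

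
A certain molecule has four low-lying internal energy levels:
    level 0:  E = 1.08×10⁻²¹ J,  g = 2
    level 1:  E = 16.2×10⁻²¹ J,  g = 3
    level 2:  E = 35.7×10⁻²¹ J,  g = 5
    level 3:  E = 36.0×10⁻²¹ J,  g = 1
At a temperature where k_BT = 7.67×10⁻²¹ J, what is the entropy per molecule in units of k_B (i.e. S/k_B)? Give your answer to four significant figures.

1.360

Eᵢ/kT = 0.140808, 2.11213, 4.65450, 4.69361.
Z = Σ gᵢe^(−Eᵢ/kT) = 2·e^(−0.140808) + 3·e^(−2.11213) + 5·e^(−4.65450) + 1·e^(−4.69361) = 1.73731 + 0.362940 + 0.0475934 + 0.00915358 = 2.15700.
⟨E⟩ = Σ EᵢPᵢ = 4.53618 ×10⁻²¹ J.
S/k_B = ln Z + ⟨E⟩/kT = ln(2.15700) + 4.53618/7.67 = 0.768718 + 0.591419 = 1.360.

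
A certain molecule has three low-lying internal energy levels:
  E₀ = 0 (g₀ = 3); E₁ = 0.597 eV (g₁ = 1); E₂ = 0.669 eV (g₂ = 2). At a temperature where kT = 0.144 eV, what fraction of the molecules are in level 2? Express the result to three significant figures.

0.00633

Eᵢ/kT = 0, 4.1458, 4.6458.
Z = Σ gᵢe^(−Eᵢ/kT) = 3·e^(−0) + 1·e^(−4.1458) + 2·e^(−4.6458) = 3.0000 + 0.015831 + 0.019204 = 3.0350.
P₂ = g₂ e^(−E₂/kT) / Z = 0.019204/3.0350 = 0.00633.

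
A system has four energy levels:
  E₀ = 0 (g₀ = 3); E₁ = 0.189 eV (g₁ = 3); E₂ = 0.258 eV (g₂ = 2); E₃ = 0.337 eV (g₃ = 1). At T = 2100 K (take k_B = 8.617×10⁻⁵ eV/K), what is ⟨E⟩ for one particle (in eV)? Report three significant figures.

k_BT = 8.617×10⁻⁵ × 2100 K = 0.18096 eV.
Eᵢ/kT = 0, 1.0444, 1.4257, 1.8623.
Z = Σ gᵢe^(−Eᵢ/kT) = 3·e^(−0) + 3·e^(−1.0444) + 2·e^(−1.4257) + 1·e^(−1.8623) = 3.0000 + 1.0557 + 0.48068 + 0.15531 = 4.6917.
⟨E⟩ = Σ Eᵢ gᵢe^(−Eᵢ/kT) / Z = (0·3.0000 + 0.189·1.0557 + 0.258·0.48068 + 0.337·0.15531) / 4.6917 = 0.0801 eV.

0.0801 eV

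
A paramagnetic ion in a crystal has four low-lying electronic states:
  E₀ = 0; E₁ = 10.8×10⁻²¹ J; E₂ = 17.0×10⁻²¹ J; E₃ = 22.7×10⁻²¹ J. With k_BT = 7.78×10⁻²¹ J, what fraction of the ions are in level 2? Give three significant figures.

Eᵢ/kT = 0, 1.3882, 2.1851, 2.9177.
Z = Σ e^(−Eᵢ/kT) = e^(−0) + e^(−1.3882) + e^(−2.1851) + e^(−2.9177) = 1.0000 + 0.24952 + 0.11247 + 0.054058 = 1.4160.
P₂ = e^(−E₂/kT) / Z = 0.11247/1.4160 = 0.0794.

0.0794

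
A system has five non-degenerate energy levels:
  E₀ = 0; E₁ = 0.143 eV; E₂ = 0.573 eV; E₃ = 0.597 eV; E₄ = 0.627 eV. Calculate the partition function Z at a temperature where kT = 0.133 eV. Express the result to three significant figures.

Z = 1.37

Eᵢ/kT = 0, 1.0752, 4.3083, 4.4887, 4.7143.
Z = Σ e^(−Eᵢ/kT) = e^(−0) + e^(−1.0752) + e^(−4.3083) + e^(−4.4887) + e^(−4.7143) = 1.0000 + 0.34123 + 0.013456 + 0.011235 + 0.0089661 = 1.3749.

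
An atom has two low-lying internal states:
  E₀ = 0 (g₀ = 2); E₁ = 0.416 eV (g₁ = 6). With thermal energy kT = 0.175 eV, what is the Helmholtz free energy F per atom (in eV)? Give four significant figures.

Eᵢ/kT = 0, 2.37714.
Z = Σ gᵢe^(−Eᵢ/kT) = 2·e^(−0) + 6·e^(−2.37714) = 2.00000 + 0.556894 = 2.55689.
F = −kT ln Z = −0.175 × ln(2.55689) = −0.175 × 0.938792 = -0.1643 eV.

-0.1643 eV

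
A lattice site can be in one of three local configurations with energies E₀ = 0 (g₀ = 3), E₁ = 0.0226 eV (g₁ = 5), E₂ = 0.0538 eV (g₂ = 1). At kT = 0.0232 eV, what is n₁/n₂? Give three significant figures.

19.2

n₁/n₂ = (g₁/g₂) exp[−(E₁−E₂)/kT] = (5/1) × exp(−(-0.0312 eV)/(0.0232 eV)) = (5/1) × exp(1.3448) = 19.2.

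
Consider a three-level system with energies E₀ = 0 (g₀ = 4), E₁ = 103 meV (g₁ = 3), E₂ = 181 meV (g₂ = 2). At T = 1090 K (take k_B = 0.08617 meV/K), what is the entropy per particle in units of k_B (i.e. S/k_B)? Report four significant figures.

k_BT = 0.08617 × 1090 K = 93.9253 meV.
Eᵢ/kT = 0, 1.09662, 1.92706.
Z = Σ gᵢe^(−Eᵢ/kT) = 4·e^(−0) + 3·e^(−1.09662) + 2·e^(−1.92706) = 4.00000 + 1.00199 + 0.291151 = 5.29314.
⟨E⟩ = Σ EᵢPᵢ = 29.4538 meV.
S/k_B = ln Z + ⟨E⟩/kT = ln(5.29314) + 29.4538/93.9253 = 1.66641 + 0.313587 = 1.980.

1.980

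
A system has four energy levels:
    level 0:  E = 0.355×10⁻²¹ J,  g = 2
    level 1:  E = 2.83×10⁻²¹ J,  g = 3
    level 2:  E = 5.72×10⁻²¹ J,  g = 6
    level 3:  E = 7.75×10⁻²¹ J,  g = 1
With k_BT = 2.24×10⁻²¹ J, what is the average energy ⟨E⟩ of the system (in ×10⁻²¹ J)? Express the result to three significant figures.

1.94 ×10⁻²¹ J

Eᵢ/kT = 0.15848, 1.2634, 2.5536, 3.4598.
Z = Σ gᵢe^(−Eᵢ/kT) = 2·e^(−0.15848) + 3·e^(−1.2634) + 6·e^(−2.5536) + 1·e^(−3.4598) = 1.7069 + 0.84807 + 0.46681 + 0.031436 = 3.0532.
⟨E⟩ = Σ Eᵢ gᵢe^(−Eᵢ/kT) / Z = (0.355·1.7069 + 2.83·0.84807 + 5.72·0.46681 + 7.75·0.031436) / 3.0532 = 1.94 ×10⁻²¹ J.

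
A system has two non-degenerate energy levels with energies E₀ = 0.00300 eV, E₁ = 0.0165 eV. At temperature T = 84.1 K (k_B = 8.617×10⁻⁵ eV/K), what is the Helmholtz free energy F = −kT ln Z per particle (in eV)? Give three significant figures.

k_BT = 8.617×10⁻⁵ × 84.1 K = 0.0072469 eV.
Eᵢ/kT = 0.41397, 2.2768.
Z = Σ e^(−Eᵢ/kT) = e^(−0.41397) + e^(−2.2768) = 0.66102 + 0.10261 = 0.76363.
F = −kT ln Z = −0.0072469 × ln(0.76363) = −0.0072469 × -0.26967 = 0.00195 eV.

0.00195 eV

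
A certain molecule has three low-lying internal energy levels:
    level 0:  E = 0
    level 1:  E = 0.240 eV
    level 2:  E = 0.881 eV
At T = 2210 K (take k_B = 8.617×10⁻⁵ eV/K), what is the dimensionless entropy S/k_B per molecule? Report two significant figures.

k_BT = 8.617×10⁻⁵ × 2210 K = 0.1904 eV.
Eᵢ/kT = 0, 1.261, 4.627.
Z = Σ e^(−Eᵢ/kT) = e^(−0) + e^(−1.261) + e^(−4.627) = 1.000 + 0.2834 + 0.009784 = 1.293.
⟨E⟩ = Σ EᵢPᵢ = 0.05927 eV.
S/k_B = ln Z + ⟨E⟩/kT = ln(1.293) + 0.05927/0.1904 = 0.2570 + 0.3113 = 0.57.

0.57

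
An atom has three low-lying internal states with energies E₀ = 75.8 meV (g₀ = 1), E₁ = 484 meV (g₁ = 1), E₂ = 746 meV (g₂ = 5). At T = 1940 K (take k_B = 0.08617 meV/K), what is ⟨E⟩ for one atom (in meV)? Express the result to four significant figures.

k_BT = 0.08617 × 1940 K = 167.170 meV.
Eᵢ/kT = 0.453431, 2.89526, 4.46252.
Z = Σ gᵢe^(−Eᵢ/kT) = 1·e^(−0.453431) + 1·e^(−2.89526) + 5·e^(−4.46252) = 0.635444 + 0.0552846 + 0.0576663 = 0.748395.
⟨E⟩ = Σ Eᵢ gᵢe^(−Eᵢ/kT) / Z = (75.8·0.635444 + 484·0.0552846 + 746·0.0576663) / 0.748395 = 157.6 meV.

157.6 meV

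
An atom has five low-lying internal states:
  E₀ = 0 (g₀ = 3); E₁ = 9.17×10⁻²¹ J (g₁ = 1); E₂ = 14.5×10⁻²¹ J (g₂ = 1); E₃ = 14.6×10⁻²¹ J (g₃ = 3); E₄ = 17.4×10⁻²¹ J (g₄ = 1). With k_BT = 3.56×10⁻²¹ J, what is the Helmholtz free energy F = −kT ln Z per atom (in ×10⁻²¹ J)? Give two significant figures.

Eᵢ/kT = 0, 2.576, 4.073, 4.101, 4.888.
Z = Σ gᵢe^(−Eᵢ/kT) = 3·e^(−0) + 1·e^(−2.576) + 1·e^(−4.073) + 3·e^(−4.101) + 1·e^(−4.888) = 3.000 + 0.07608 + 0.01703 + 0.04967 + 0.007536 = 3.150.
F = −kT ln Z = −3.56 × ln(3.150) = −3.56 × 1.147 = -4.1 ×10⁻²¹ J.

-4.1 ×10⁻²¹ J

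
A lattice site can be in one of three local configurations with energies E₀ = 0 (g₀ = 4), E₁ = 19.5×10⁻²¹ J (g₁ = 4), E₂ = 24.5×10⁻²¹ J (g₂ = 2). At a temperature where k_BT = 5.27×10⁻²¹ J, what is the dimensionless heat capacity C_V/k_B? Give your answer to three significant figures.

0.417

Eᵢ/kT = 0, 3.7002, 4.6490.
Z = Σ gᵢe^(−Eᵢ/kT) = 4·e^(−0) + 4·e^(−3.7002) + 2·e^(−4.6490) = 4.0000 + 0.098874 + 0.019142 = 4.1180.
⟨E⟩ = 0.58208, ⟨E²⟩ = 11.920.
C_V/k_B = (⟨E²⟩ − ⟨E⟩²)/(kT)² = (11.920 − 0.33882)/27.773 = 0.417.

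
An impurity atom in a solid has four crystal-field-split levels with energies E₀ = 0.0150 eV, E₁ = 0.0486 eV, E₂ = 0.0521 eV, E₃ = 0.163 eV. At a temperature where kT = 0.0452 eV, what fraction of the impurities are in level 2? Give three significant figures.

Eᵢ/kT = 0.33186, 1.0752, 1.1527, 3.6062.
Z = Σ e^(−Eᵢ/kT) = e^(−0.33186) + e^(−1.0752) + e^(−1.1527) + e^(−3.6062) = 0.71759 + 0.34123 + 0.31578 + 0.027155 = 1.4018.
P₂ = e^(−E₂/kT) / Z = 0.31578/1.4018 = 0.225.

0.225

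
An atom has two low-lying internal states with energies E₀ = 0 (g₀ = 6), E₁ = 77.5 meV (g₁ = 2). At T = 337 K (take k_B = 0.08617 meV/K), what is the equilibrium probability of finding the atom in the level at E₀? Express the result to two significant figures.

k_BT = 0.08617 × 337 K = 29.04 meV.
Eᵢ/kT = 0, 2.669.
Z = Σ gᵢe^(−Eᵢ/kT) = 6·e^(−0) + 2·e^(−2.669) = 6.000 + 0.1386 = 6.139.
P₀ = g₀ e^(−E₀/kT) / Z = 6.000/6.139 = 0.98.

0.98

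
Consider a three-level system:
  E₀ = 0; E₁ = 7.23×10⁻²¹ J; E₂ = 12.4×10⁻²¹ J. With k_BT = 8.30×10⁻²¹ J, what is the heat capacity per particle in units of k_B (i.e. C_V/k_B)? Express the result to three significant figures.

Eᵢ/kT = 0, 0.87108, 1.4940.
Z = Σ e^(−Eᵢ/kT) = e^(−0) + e^(−0.87108) + e^(−1.4940) = 1.0000 + 0.41850 + 0.22447 = 1.6430.
⟨E⟩ = 3.5357, ⟨E²⟩ = 34.322.
C_V/k_B = (⟨E²⟩ − ⟨E⟩²)/(kT)² = (34.322 − 12.501)/68.890 = 0.317.

0.317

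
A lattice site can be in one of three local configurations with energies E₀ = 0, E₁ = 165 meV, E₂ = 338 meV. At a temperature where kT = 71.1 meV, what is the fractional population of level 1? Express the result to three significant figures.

0.0887

Eᵢ/kT = 0, 2.3207, 4.7539.
Z = Σ e^(−Eᵢ/kT) = e^(−0) + e^(−2.3207) + e^(−4.7539) = 1.0000 + 0.098205 + 0.0086180 = 1.1068.
P₁ = e^(−E₁/kT) / Z = 0.098205/1.1068 = 0.0887.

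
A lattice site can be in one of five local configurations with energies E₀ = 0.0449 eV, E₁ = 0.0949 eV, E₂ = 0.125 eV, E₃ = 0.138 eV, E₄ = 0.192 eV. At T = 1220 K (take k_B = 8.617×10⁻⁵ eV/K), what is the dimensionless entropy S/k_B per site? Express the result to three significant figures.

1.51

k_BT = 8.617×10⁻⁵ × 1220 K = 0.10513 eV.
Eᵢ/kT = 0.42709, 0.90269, 1.1890, 1.3127, 1.8263.
Z = Σ e^(−Eᵢ/kT) = e^(−0.42709) + e^(−0.90269) + e^(−1.1890) + e^(−1.3127) + e^(−1.8263) = 0.65240 + 0.40548 + 0.30453 + 0.26909 + 0.16101 = 1.7925.
⟨E⟩ = Σ EᵢPᵢ = 0.097008 eV.
S/k_B = ln Z + ⟨E⟩/kT = ln(1.7925) + 0.097008/0.10513 = 0.58361 + 0.92274 = 1.51.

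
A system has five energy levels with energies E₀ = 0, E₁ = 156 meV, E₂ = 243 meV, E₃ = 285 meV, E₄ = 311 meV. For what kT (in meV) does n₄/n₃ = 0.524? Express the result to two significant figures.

n₄/n₃ = exp[−(E₄−E₃)/kT] = 0.524.
⇒ (E₄−E₃)/kT = ln(1/0.524) = ln(1.908) = 0.6461.
kT = 26 meV / 0.6461 = 40 meV.

40 meV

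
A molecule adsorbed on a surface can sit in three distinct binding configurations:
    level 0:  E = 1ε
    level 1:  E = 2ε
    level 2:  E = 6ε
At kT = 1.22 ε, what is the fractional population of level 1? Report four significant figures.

0.3023

Eᵢ/kT = 0.819672, 1.63934, 4.91803.
Z = Σ e^(−Eᵢ/kT) = e^(−0.819672) + e^(−1.63934) + e^(−4.91803) = 0.440576 + 0.194108 + 0.00731352 = 0.641998.
P₁ = e^(−E₁/kT) / Z = 0.194108/0.641998 = 0.3023.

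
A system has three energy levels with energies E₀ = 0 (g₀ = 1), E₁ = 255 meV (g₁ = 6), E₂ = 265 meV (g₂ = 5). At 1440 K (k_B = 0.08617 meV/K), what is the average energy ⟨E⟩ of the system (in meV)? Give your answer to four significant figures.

k_BT = 0.08617 × 1440 K = 124.085 meV.
Eᵢ/kT = 0, 2.05504, 2.13563.
Z = Σ gᵢe^(−Eᵢ/kT) = 1·e^(−0) + 6·e^(−2.05504) + 5·e^(−2.13563) = 1.00000 + 0.768526 + 0.590851 = 2.35938.
⟨E⟩ = Σ Eᵢ gᵢe^(−Eᵢ/kT) / Z = (0·1.00000 + 255·0.768526 + 265·0.590851) / 2.35938 = 149.4 meV.

149.4 meV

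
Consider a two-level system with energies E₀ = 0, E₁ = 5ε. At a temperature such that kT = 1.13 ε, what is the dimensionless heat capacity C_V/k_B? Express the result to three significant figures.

0.229

Eᵢ/kT = 0, 4.4248.
Z = Σ e^(−Eᵢ/kT) = e^(−0) + e^(−4.4248) = 1.0000 + 0.011977 = 1.0120.
⟨E⟩ = 0.059175 ε, ⟨E²⟩ = 0.29587 ε².
C_V/k_B = (⟨E²⟩ − ⟨E⟩²)/(kT)² = (0.29587 − 0.0035017)/1.2769 = 0.229.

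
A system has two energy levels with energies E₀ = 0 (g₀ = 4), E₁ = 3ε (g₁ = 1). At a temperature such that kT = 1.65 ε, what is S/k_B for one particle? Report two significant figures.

1.5

Eᵢ/kT = 0, 1.818.
Z = Σ gᵢe^(−Eᵢ/kT) = 4·e^(−0) + 1·e^(−1.818) = 4.000 + 0.1624 = 4.162.
⟨E⟩ = Σ EᵢPᵢ = 0.1171 ε.
S/k_B = ln Z + ⟨E⟩/kT = ln(4.162) + 0.1171/1.65 = 1.426 + 0.07097 = 1.5.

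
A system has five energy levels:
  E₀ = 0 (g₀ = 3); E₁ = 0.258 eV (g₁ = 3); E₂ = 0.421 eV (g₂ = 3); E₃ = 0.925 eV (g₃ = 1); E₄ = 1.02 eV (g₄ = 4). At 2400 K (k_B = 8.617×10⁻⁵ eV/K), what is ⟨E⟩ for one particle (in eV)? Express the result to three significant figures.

k_BT = 8.617×10⁻⁵ × 2400 K = 0.20681 eV.
Eᵢ/kT = 0, 1.2475, 2.0357, 4.4727, 4.9321.
Z = Σ gᵢe^(−Eᵢ/kT) = 3·e^(−0) + 3·e^(−1.2475) + 3·e^(−2.0357) + 1·e^(−4.4727) + 4·e^(−4.9321) = 3.0000 + 0.86167 + 0.39177 + 0.011416 + 0.028845 = 4.2937.
⟨E⟩ = Σ Eᵢ gᵢe^(−Eᵢ/kT) / Z = (0·3.0000 + 0.258·0.86167 + 0.421·0.39177 + 0.925·0.011416 + 1.02·0.028845) / 4.2937 = 0.0995 eV.

0.0995 eV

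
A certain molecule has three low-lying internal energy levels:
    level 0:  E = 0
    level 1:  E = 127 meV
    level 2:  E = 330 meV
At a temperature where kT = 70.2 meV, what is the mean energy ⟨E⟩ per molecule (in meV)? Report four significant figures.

Eᵢ/kT = 0, 1.80912, 4.70085.
Z = Σ e^(−Eᵢ/kT) = e^(−0) + e^(−1.80912) + e^(−4.70085) = 1.00000 + 0.163798 + 0.00908755 = 1.17289.
⟨E⟩ = Σ Eᵢ e^(−Eᵢ/kT) / Z = (0·1.00000 + 127·0.163798 + 330·0.00908755) / 1.17289 = 20.29 meV.

20.29 meV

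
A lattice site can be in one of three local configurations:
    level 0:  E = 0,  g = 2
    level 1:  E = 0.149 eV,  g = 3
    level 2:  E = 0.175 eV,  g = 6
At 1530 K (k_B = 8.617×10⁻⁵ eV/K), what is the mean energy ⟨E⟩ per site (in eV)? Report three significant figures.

k_BT = 8.617×10⁻⁵ × 1530 K = 0.13184 eV.
Eᵢ/kT = 0, 1.1302, 1.3274.
Z = Σ gᵢe^(−Eᵢ/kT) = 2·e^(−0) + 3·e^(−1.1302) + 6·e^(−1.3274) = 2.0000 + 0.96891 + 1.5910 = 4.5599.
⟨E⟩ = Σ Eᵢ gᵢe^(−Eᵢ/kT) / Z = (0·2.0000 + 0.149·0.96891 + 0.175·1.5910) / 4.5599 = 0.0927 eV.

0.0927 eV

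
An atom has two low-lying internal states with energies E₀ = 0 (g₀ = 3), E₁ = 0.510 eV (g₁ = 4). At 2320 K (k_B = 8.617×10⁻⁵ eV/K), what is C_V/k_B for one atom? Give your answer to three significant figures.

k_BT = 8.617×10⁻⁵ × 2320 K = 0.19991 eV.
Eᵢ/kT = 0, 2.5511.
Z = Σ gᵢe^(−Eᵢ/kT) = 3·e^(−0) + 4·e^(−2.5511) = 3.0000 + 0.31198 = 3.3120.
⟨E⟩ = 0.048040 eV, ⟨E²⟩ = 0.024501 eV².
C_V/k_B = (⟨E²⟩ − ⟨E⟩²)/(kT)² = (0.024501 − 0.0023078)/0.039964 = 0.555.

0.555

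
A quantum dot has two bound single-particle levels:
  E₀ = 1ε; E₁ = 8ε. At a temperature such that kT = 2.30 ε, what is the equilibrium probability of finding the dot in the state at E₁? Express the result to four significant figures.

Eᵢ/kT = 0.434783, 3.47826.
Z = Σ e^(−Eᵢ/kT) = e^(−0.434783) + e^(−3.47826) = 0.647405 + 0.0308611 = 0.678266.
P₁ = e^(−E₁/kT) / Z = 0.0308611/0.678266 = 0.04550.

0.04550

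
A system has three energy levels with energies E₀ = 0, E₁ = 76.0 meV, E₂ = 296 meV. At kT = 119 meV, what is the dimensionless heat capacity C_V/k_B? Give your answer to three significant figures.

Eᵢ/kT = 0, 0.63866, 2.4874.
Z = Σ e^(−Eᵢ/kT) = e^(−0) + e^(−0.63866) + e^(−2.4874) = 1.0000 + 0.52800 + 0.083126 = 1.6111.
⟨E⟩ = 40.180 meV, ⟨E²⟩ = 6413.6 meV².
C_V/k_B = (⟨E²⟩ − ⟨E⟩²)/(kT)² = (6413.6 − 1614.4)/14161 = 0.339.

0.339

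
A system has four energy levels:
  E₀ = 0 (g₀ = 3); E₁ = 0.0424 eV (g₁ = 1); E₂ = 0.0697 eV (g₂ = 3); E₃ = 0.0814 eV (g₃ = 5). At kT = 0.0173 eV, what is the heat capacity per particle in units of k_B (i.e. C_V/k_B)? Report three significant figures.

Eᵢ/kT = 0, 2.4509, 4.0289, 4.7052.
Z = Σ gᵢe^(−Eᵢ/kT) = 3·e^(−0) + 1·e^(−2.4509) + 3·e^(−4.0289) + 5·e^(−4.7052) = 3.0000 + 0.086216 + 0.053382 + 0.045241 = 3.1848.
⟨E⟩ = 0.0034724 eV, ⟨E²⟩ = 0.00022422 eV².
C_V/k_B = (⟨E²⟩ − ⟨E⟩²)/(kT)² = (0.00022422 − 0.000012058)/0.00029929 = 0.709.

0.709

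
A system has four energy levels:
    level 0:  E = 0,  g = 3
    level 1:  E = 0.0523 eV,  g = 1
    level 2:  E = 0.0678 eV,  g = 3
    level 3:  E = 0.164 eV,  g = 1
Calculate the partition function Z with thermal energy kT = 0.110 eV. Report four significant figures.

Z = 5.466

Eᵢ/kT = 0, 0.475455, 0.616364, 1.49091.
Z = Σ gᵢe^(−Eᵢ/kT) = 3·e^(−0) + 1·e^(−0.475455) + 3·e^(−0.616364) + 1·e^(−1.49091) = 3.00000 + 0.621602 + 1.61971 + 0.225168 = 5.46648.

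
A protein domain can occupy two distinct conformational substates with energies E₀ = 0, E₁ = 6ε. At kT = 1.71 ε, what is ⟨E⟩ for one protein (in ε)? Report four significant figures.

0.1744 ε

Eᵢ/kT = 0, 3.50877.
Z = Σ e^(−Eᵢ/kT) = e^(−0) + e^(−3.50877) = 1.00000 + 0.0299337 = 1.02993.
⟨E⟩ = Σ Eᵢ e^(−Eᵢ/kT) / Z = (0·1.00000 + 6·0.0299337) / 1.02993 = 0.1744 ε.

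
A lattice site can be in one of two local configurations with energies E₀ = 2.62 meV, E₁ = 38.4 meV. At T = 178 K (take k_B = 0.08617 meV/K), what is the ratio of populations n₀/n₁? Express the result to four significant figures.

k_BT = 0.08617 × 178 K = 15.3383 meV.
n₀/n₁ = exp[−(E₀−E₁)/kT] = exp(−(-35.78 meV)/(15.3383 meV)) = exp(2.33272) = 10.31.

10.31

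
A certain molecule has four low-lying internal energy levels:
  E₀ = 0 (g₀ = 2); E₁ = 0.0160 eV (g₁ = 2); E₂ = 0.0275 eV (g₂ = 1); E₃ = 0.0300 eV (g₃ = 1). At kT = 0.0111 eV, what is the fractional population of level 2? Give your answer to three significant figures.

0.0320

Eᵢ/kT = 0, 1.4414, 2.4775, 2.7027.
Z = Σ gᵢe^(−Eᵢ/kT) = 2·e^(−0) + 2·e^(−1.4414) + 1·e^(−2.4775) + 1·e^(−2.7027) = 2.0000 + 0.47319 + 0.083953 + 0.067024 = 2.6242.
P₂ = g₂ e^(−E₂/kT) / Z = 0.083953/2.6242 = 0.0320.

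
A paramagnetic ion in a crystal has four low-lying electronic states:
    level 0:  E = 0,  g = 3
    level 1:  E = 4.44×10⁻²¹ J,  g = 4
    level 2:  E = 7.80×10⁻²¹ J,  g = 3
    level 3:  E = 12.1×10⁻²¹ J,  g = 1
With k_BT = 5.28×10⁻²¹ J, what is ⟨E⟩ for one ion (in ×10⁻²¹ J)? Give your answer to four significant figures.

Eᵢ/kT = 0, 0.840909, 1.47727, 2.29167.
Z = Σ gᵢe^(−Eᵢ/kT) = 3·e^(−0) + 4·e^(−0.840909) + 3·e^(−1.47727) + 1·e^(−2.29167) = 3.00000 + 1.72527 + 0.684780 + 0.101097 = 5.51115.
⟨E⟩ = Σ Eᵢ gᵢe^(−Eᵢ/kT) / Z = (0·3.00000 + 4.44·1.72527 + 7.80·0.684780 + 12.1·0.101097) / 5.51115 = 2.581 ×10⁻²¹ J.

2.581 ×10⁻²¹ J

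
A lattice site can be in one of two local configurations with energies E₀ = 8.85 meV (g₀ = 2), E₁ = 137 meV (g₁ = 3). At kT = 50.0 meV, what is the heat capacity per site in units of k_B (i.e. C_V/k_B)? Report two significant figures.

0.61

Eᵢ/kT = 0.1770, 2.740.
Z = Σ gᵢe^(−Eᵢ/kT) = 2·e^(−0.1770) + 3·e^(−2.740) = 1.676 + 0.1937 = 1.870.
⟨E⟩ = 22.12 meV, ⟨E²⟩ = 2014 meV².
C_V/k_B = (⟨E²⟩ − ⟨E⟩²)/(kT)² = (2014 − 489.3)/2500 = 0.61.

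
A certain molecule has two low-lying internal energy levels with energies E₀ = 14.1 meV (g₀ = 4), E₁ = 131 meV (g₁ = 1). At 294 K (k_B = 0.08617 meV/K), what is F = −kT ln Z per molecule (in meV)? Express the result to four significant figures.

-21.08 meV

k_BT = 0.08617 × 294 K = 25.3340 meV.
Eᵢ/kT = 0.556564, 5.17092.
Z = Σ gᵢe^(−Eᵢ/kT) = 4·e^(−0.556564) + 1·e^(−5.17092) = 2.29270 + 0.00567934 = 2.29838.
F = −kT ln Z = −25.3340 × ln(2.29838) = −25.3340 × 0.832205 = -21.08 meV.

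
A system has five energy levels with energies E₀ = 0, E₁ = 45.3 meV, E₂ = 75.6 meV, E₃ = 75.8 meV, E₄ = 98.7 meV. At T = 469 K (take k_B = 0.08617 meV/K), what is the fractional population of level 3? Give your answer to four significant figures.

k_BT = 0.08617 × 469 K = 40.4137 meV.
Eᵢ/kT = 0, 1.12091, 1.87065, 1.87560, 2.44224.
Z = Σ e^(−Eᵢ/kT) = e^(−0) + e^(−1.12091) + e^(−1.87065) + e^(−1.87560) + e^(−2.44224) = 1.00000 + 0.325983 + 0.154024 + 0.153263 + 0.0869658 = 1.72024.
P₃ = e^(−E₃/kT) / Z = 0.153263/1.72024 = 0.08909.

0.08909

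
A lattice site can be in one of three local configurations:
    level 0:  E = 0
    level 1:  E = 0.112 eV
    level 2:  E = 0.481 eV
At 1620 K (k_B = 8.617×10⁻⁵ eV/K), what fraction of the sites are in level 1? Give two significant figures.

k_BT = 8.617×10⁻⁵ × 1620 K = 0.1396 eV.
Eᵢ/kT = 0, 0.8023, 3.446.
Z = Σ e^(−Eᵢ/kT) = e^(−0) + e^(−0.8023) + e^(−3.446) = 1.000 + 0.4483 + 0.03187 = 1.480.
P₁ = e^(−E₁/kT) / Z = 0.4483/1.480 = 0.30.

0.30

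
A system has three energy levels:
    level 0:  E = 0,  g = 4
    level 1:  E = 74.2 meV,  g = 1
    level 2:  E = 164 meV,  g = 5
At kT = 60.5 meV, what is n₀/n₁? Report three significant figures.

n₀/n₁ = (g₀/g₁) exp[−(E₀−E₁)/kT] = (4/1) × exp(−(-74.2 meV)/(60.5 meV)) = (4/1) × exp(1.2264) = 13.6.

13.6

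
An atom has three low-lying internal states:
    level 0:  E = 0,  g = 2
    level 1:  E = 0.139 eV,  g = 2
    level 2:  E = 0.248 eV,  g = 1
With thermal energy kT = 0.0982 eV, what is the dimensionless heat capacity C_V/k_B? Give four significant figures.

0.4580

Eᵢ/kT = 0, 1.41548, 2.52546.
Z = Σ gᵢe^(−Eᵢ/kT) = 2·e^(−0) + 2·e^(−1.41548) + 1·e^(−2.52546) = 2.00000 + 0.485618 + 0.0800215 = 2.56564.
⟨E⟩ = 0.0340446 eV, ⟨E²⟩ = 0.00557532 eV².
C_V/k_B = (⟨E²⟩ − ⟨E⟩²)/(kT)² = (0.00557532 − 0.00115903)/0.00964324 = 0.4580.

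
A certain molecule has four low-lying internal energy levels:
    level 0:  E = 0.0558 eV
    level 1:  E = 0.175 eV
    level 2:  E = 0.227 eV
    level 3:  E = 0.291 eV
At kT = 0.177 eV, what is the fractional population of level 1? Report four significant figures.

Eᵢ/kT = 0.315254, 0.988701, 1.28249, 1.64407.
Z = Σ e^(−Eᵢ/kT) = e^(−0.315254) + e^(−0.988701) + e^(−1.28249) + e^(−1.64407) = 0.729604 + 0.372060 + 0.277346 + 0.193192 = 1.57220.
P₁ = e^(−E₁/kT) / Z = 0.372060/1.57220 = 0.2366.

0.2366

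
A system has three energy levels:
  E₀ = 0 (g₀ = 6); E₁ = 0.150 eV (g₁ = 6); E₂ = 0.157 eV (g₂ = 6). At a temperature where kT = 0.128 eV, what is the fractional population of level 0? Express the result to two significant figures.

0.62

Eᵢ/kT = 0, 1.172, 1.227.
Z = Σ gᵢe^(−Eᵢ/kT) = 6·e^(−0) + 6·e^(−1.172) + 6·e^(−1.227) = 6.000 + 1.858 + 1.759 = 9.617.
P₀ = g₀ e^(−E₀/kT) / Z = 6.000/9.617 = 0.62.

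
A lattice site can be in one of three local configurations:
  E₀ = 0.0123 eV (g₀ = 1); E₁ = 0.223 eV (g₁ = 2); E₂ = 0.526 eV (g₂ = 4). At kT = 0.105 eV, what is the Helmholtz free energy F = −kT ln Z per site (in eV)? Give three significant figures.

Eᵢ/kT = 0.11714, 2.1238, 5.0095.
Z = Σ gᵢe^(−Eᵢ/kT) = 1·e^(−0.11714) + 2·e^(−2.1238) + 4·e^(−5.0095) = 0.88946 + 0.23915 + 0.026697 = 1.1553.
F = −kT ln Z = −0.105 × ln(1.1553) = −0.105 × 0.14436 = -0.0152 eV.

-0.0152 eV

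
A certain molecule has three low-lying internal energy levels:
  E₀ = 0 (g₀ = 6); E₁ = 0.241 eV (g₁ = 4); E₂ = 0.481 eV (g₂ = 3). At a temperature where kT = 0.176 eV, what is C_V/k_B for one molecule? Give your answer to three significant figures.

0.395

Eᵢ/kT = 0, 1.3693, 2.7330.
Z = Σ gᵢe^(−Eᵢ/kT) = 6·e^(−0) + 4·e^(−1.3693) + 3·e^(−2.7330) = 6.0000 + 1.0171 + 0.19507 = 7.2122.
⟨E⟩ = 0.046997 eV, ⟨E²⟩ = 0.014449 eV².
C_V/k_B = (⟨E²⟩ − ⟨E⟩²)/(kT)² = (0.014449 − 0.0022087)/0.030976 = 0.395.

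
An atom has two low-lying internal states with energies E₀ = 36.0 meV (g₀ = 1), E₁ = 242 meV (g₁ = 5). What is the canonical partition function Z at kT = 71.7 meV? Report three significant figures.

Eᵢ/kT = 0.50209, 3.3752.
Z = Σ gᵢe^(−Eᵢ/kT) = 1·e^(−0.50209) + 5·e^(−3.3752) = 0.60526 + 0.17106 = 0.77632.

Z = 0.776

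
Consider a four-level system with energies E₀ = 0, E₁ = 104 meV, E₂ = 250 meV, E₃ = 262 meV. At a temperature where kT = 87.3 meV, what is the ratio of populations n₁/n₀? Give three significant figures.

n₁/n₀ = exp[−(E₁−E₀)/kT] = exp(−(104 meV)/(87.3 meV)) = exp(-1.1913) = 0.304.

0.304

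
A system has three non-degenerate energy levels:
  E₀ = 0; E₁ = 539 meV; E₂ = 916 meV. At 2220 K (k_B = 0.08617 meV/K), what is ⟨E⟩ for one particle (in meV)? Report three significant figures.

k_BT = 0.08617 × 2220 K = 191.30 meV.
Eᵢ/kT = 0, 2.8176, 4.7883.
Z = Σ e^(−Eᵢ/kT) = e^(−0) + e^(−2.8176) + e^(−4.7883) = 1.0000 + 0.059749 + 0.0083266 = 1.0681.
⟨E⟩ = Σ Eᵢ e^(−Eᵢ/kT) / Z = (0·1.0000 + 539·0.059749 + 916·0.0083266) / 1.0681 = 37.3 meV.

37.3 meV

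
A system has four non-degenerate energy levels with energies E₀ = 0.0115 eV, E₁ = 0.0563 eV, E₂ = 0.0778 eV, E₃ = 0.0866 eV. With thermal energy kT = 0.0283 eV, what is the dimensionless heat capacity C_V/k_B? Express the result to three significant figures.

Eᵢ/kT = 0.40636, 1.9894, 2.7491, 3.0601.
Z = Σ e^(−Eᵢ/kT) = e^(−0.40636) + e^(−1.9894) + e^(−2.7491) + e^(−3.0601) = 0.66607 + 0.13678 + 0.063985 + 0.046883 = 0.91372.
⟨E⟩ = 0.026703 eV, ⟨E²⟩ = 0.0013796 eV².
C_V/k_B = (⟨E²⟩ − ⟨E⟩²)/(kT)² = (0.0013796 − 0.00071305)/0.00080089 = 0.832.

0.832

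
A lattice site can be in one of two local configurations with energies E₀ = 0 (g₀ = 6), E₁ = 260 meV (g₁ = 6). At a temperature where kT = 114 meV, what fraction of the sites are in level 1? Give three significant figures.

Eᵢ/kT = 0, 2.2807.
Z = Σ gᵢe^(−Eᵢ/kT) = 6·e^(−0) + 6·e^(−2.2807) = 6.0000 + 0.61328 = 6.6133.
P₁ = g₁ e^(−E₁/kT) / Z = 0.61328/6.6133 = 0.0927.

0.0927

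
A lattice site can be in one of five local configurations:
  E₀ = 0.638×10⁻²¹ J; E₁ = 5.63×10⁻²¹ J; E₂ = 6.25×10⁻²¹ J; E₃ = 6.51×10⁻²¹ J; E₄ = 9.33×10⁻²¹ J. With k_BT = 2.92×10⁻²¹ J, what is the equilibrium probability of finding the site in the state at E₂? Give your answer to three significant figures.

0.0968

Eᵢ/kT = 0.21849, 1.9281, 2.1404, 2.2295, 3.1952.
Z = Σ e^(−Eᵢ/kT) = e^(−0.21849) + e^(−1.9281) + e^(−2.1404) + e^(−2.2295) + e^(−3.1952) = 0.80373 + 0.14542 + 0.11761 + 0.10758 + 0.040958 = 1.2153.
P₂ = e^(−E₂/kT) / Z = 0.11761/1.2153 = 0.0968.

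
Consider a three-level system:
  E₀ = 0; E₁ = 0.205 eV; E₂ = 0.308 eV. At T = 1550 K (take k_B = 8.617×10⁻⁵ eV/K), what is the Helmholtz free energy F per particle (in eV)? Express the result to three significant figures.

k_BT = 8.617×10⁻⁵ × 1550 K = 0.13356 eV.
Eᵢ/kT = 0, 1.5349, 2.3061.
Z = Σ e^(−Eᵢ/kT) = e^(−0) + e^(−1.5349) + e^(−2.3061) = 1.0000 + 0.21548 + 0.099649 = 1.3151.
F = −kT ln Z = −0.13356 × ln(1.3151) = −0.13356 × 0.27391 = -0.0366 eV.

-0.0366 eV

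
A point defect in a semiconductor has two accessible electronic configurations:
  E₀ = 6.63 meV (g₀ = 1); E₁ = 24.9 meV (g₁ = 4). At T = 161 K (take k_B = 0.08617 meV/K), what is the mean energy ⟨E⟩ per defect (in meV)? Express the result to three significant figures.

16.1 meV

k_BT = 0.08617 × 161 K = 13.873 meV.
Eᵢ/kT = 0.47791, 1.7949.
Z = Σ gᵢe^(−Eᵢ/kT) = 1·e^(−0.47791) + 4·e^(−1.7949) = 0.62008 + 0.66458 = 1.2847.
⟨E⟩ = Σ Eᵢ gᵢe^(−Eᵢ/kT) / Z = (6.63·0.62008 + 24.9·0.66458) / 1.2847 = 16.1 meV.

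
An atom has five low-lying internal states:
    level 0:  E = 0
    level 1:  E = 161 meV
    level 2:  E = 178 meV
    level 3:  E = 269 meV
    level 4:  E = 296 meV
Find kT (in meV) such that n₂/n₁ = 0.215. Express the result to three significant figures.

11.1 meV

n₂/n₁ = exp[−(E₂−E₁)/kT] = 0.215.
⇒ (E₂−E₁)/kT = ln(1/0.215) = ln(4.6512) = 1.5371.
kT = 17 meV / 1.5371 = 11.1 meV.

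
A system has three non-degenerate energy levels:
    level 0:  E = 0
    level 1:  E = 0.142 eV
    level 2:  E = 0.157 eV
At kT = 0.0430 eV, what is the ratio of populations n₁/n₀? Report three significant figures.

n₁/n₀ = exp[−(E₁−E₀)/kT] = exp(−(0.142 eV)/(0.0430 eV)) = exp(-3.3023) = 0.0368.

0.0368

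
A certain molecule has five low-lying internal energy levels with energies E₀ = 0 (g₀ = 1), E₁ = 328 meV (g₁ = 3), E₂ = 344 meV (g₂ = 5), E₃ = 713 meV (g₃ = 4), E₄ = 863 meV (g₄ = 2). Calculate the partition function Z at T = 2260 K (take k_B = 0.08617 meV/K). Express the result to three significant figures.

k_BT = 0.08617 × 2260 K = 194.74 meV.
Eᵢ/kT = 0, 1.6843, 1.7665, 3.6613, 4.4315.
Z = Σ gᵢe^(−Eᵢ/kT) = 1·e^(−0) + 3·e^(−1.6843) + 5·e^(−1.7665) + 4·e^(−3.6613) + 2·e^(−4.4315) = 1.0000 + 0.55672 + 0.85465 + 0.10280 + 0.023793 = 2.5380.

Z = 2.54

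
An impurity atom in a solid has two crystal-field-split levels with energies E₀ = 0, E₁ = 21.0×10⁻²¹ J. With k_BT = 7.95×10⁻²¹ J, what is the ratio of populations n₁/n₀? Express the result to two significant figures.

0.071

n₁/n₀ = exp[−(E₁−E₀)/kT] = exp(−(21.0 ×10⁻²¹ J)/(7.95 ×10⁻²¹ J)) = exp(-2.642) = 0.071.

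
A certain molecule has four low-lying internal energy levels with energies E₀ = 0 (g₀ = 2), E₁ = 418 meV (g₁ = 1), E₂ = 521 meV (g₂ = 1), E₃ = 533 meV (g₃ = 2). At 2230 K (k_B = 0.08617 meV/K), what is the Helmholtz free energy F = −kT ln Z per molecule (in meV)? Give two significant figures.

-160 meV

k_BT = 0.08617 × 2230 K = 192.2 meV.
Eᵢ/kT = 0, 2.175, 2.711, 2.773.
Z = Σ gᵢe^(−Eᵢ/kT) = 2·e^(−0) + 1·e^(−2.175) + 1·e^(−2.711) + 2·e^(−2.773) = 2.000 + 0.1136 + 0.06647 + 0.1249 = 2.305.
F = −kT ln Z = −192.2 × ln(2.305) = −192.2 × 0.8351 = -160 meV.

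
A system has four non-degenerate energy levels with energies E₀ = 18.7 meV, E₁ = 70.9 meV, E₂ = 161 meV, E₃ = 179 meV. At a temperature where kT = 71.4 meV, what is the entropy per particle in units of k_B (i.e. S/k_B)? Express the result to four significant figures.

Eᵢ/kT = 0.261905, 0.992997, 2.25490, 2.50700.
Z = Σ e^(−Eᵢ/kT) = e^(−0.261905) + e^(−0.992997) + e^(−2.25490) + e^(−2.50700) = 0.769584 + 0.370465 + 0.104884 + 0.0815124 = 1.32645.
⟨E⟩ = Σ EᵢPᵢ = 54.3814 meV.
S/k_B = ln Z + ⟨E⟩/kT = ln(1.32645) + 54.3814/71.4 = 0.282506 + 0.761644 = 1.044.

1.044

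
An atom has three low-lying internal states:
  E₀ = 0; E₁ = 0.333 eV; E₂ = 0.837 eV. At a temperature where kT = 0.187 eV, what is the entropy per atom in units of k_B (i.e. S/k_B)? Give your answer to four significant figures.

Eᵢ/kT = 0, 1.78075, 4.47594.
Z = Σ e^(−Eᵢ/kT) = e^(−0) + e^(−1.78075) + e^(−4.47594) = 1.00000 + 0.168512 + 0.0113795 = 1.17989.
⟨E⟩ = Σ EᵢPᵢ = 0.0556316 eV.
S/k_B = ln Z + ⟨E⟩/kT = ln(1.17989) + 0.0556316/0.187 = 0.165421 + 0.297495 = 0.4629.

0.4629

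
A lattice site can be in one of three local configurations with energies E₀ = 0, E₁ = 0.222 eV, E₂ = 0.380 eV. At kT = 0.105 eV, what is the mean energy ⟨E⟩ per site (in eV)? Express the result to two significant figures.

Eᵢ/kT = 0, 2.114, 3.619.
Z = Σ e^(−Eᵢ/kT) = e^(−0) + e^(−2.114) + e^(−3.619) = 1.000 + 0.1208 + 0.02681 = 1.148.
⟨E⟩ = Σ Eᵢ e^(−Eᵢ/kT) / Z = (0·1.000 + 0.222·0.1208 + 0.380·0.02681) / 1.148 = 0.032 eV.

0.032 eV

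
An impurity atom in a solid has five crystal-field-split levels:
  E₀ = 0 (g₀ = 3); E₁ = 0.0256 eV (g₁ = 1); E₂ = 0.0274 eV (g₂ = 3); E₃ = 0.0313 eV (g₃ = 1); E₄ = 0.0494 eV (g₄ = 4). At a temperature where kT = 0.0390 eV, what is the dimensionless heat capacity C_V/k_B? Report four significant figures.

Eᵢ/kT = 0, 0.656410, 0.702564, 0.802564, 1.26667.
Z = Σ gᵢe^(−Eᵢ/kT) = 3·e^(−0) + 1·e^(−0.656410) + 3·e^(−0.702564) + 1·e^(−0.802564) + 4·e^(−1.26667) = 3.00000 + 0.518710 + 1.48594 + 0.448178 + 1.12707 = 6.57990.
⟨E⟩ = 0.0187995 eV, ⟨E²⟩ = 0.000705947 eV².
C_V/k_B = (⟨E²⟩ − ⟨E⟩²)/(kT)² = (0.000705947 − 0.000353421)/0.00152100 = 0.2318.

0.2318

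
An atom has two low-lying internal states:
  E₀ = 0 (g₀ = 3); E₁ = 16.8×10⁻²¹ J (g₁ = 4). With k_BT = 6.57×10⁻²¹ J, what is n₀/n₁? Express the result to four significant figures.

9.674

n₀/n₁ = (g₀/g₁) exp[−(E₀−E₁)/kT] = (3/4) × exp(−(-16.8 ×10⁻²¹ J)/(6.57 ×10⁻²¹ J)) = (3/4) × exp(2.55708) = 9.674.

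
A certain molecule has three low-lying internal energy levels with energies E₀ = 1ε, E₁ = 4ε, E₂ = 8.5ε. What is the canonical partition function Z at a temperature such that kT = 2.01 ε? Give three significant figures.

Z = 0.759

Eᵢ/kT = 0.49751, 1.9900, 4.2289.
Z = Σ e^(−Eᵢ/kT) = e^(−0.49751) + e^(−1.9900) + e^(−4.2289) = 0.60804 + 0.13670 + 0.014568 = 0.75931.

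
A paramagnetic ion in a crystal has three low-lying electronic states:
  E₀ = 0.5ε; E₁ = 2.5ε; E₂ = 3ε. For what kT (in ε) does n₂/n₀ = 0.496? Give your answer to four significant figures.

n₂/n₀ = exp[−(E₂−E₀)/kT] = 0.496.
⇒ (E₂−E₀)/kT = ln(1/0.496) = ln(2.01613) = 0.701180.
kT = 2.5ε / 0.701180 = 3.565 ε.

3.565 ε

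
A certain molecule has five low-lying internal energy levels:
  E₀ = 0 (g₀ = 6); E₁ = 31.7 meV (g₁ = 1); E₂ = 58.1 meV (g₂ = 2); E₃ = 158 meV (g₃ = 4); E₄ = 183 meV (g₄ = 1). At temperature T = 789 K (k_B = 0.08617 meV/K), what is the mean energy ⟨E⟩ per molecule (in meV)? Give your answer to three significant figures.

k_BT = 0.08617 × 789 K = 67.988 meV.
Eᵢ/kT = 0, 0.46626, 0.85456, 2.3239, 2.6917.
Z = Σ gᵢe^(−Eᵢ/kT) = 6·e^(−0) + 1·e^(−0.46626) + 2·e^(−0.85456) + 4·e^(−2.3239) + 1·e^(−2.6917) = 6.0000 + 0.62734 + 0.85094 + 0.39156 + 0.067766 = 7.9376.
⟨E⟩ = Σ Eᵢ gᵢe^(−Eᵢ/kT) / Z = (0·6.0000 + 31.7·0.62734 + 58.1·0.85094 + 158·0.39156 + 183·0.067766) / 7.9376 = 18.1 meV.

18.1 meV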